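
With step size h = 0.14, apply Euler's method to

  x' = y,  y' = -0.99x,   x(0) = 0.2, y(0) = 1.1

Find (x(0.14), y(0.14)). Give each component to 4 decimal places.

Euler on (x,y): x_{n+1} = x_n + h·x', y_{n+1} = y_n + h·y'.
0.000000: (0.200000, 1.100000); f=(1.100000, -0.198000) → (0.354000, 1.072280)
(x(0.14), y(0.14)) ≈ (0.3540, 1.0723)

0.3540, 1.0723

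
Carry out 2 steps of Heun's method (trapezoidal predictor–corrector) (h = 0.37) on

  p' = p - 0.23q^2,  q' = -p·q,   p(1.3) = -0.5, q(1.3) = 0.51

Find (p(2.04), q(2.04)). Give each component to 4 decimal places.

-1.1304, 0.8842

Heun on (p,q): k1 = f(x_n, state_n); k2 = f(x_n + h, state_n + h·k1); state_{n+1} = state_n + (h/2)·(k1 + k2).
1.300000: (-0.500000, 0.510000)
  k1 = (-0.559823, 0.255000)
  predictor → (-0.707135, 0.604350)
  k2 = (-0.791139, 0.427357)
  → (-0.749928, 0.636236)
1.670000: (-0.749928, 0.636236)
  k1 = (-0.843031, 0.477131)
  predictor → (-1.061850, 0.812775)
  k2 = (-1.213788, 0.863044)
  → (-1.130440, 0.884168)
(p(2.04), q(2.04)) ≈ (-1.1304, 0.8842)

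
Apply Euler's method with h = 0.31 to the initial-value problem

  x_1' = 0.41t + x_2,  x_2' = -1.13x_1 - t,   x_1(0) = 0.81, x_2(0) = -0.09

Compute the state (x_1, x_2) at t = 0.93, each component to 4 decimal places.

Euler on (x_1,x_2): x_1_{n+1} = x_1_n + h·x_1', x_2_{n+1} = x_2_n + h·x_2'.
0.000000: (0.810000, -0.090000); f=(-0.090000, -0.915300) → (0.782100, -0.373743)
0.310000: (0.782100, -0.373743); f=(-0.246643, -1.193773) → (0.705641, -0.743813)
0.620000: (0.705641, -0.743813); f=(-0.489613, -1.417374) → (0.553861, -1.183199)
(x_1(0.93), x_2(0.93)) ≈ (0.5539, -1.1832)

0.5539, -1.1832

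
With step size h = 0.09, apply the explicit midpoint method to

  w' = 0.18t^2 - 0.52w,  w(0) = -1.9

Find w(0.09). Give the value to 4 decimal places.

-1.8131

Midpoint: k1 = f(t_n, w_n); k2 = f(t_n + h/2, w_n + (h/2)·k1); w_{n+1} = w_n + h·k2.
t=0.000000, w=-1.900000:
  k1 = f(0.000000, -1.900000) = 0.988000
  k2 = f(0.045000, -1.855540) = 0.965245
  w ← -1.900000 + 0.09·0.965245 = -1.813128
w(0.09) ≈ -1.8131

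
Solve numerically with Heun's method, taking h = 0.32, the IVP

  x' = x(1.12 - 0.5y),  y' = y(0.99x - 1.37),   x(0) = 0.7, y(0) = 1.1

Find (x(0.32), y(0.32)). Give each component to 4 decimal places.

0.8551, 0.9049

Heun on (x,y): k1 = f(t_n, state_n); k2 = f(t_n + h, state_n + h·k1); state_{n+1} = state_n + (h/2)·(k1 + k2).
0.000000: (0.700000, 1.100000)
  k1 = (0.399000, -0.744700)
  predictor → (0.827680, 0.861696)
  k2 = (0.570397, -0.474447)
  → (0.855104, 0.904936)
(x(0.32), y(0.32)) ≈ (0.8551, 0.9049)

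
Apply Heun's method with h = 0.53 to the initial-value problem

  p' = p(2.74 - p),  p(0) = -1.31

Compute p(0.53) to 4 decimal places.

-10.2113

Heun: k1 = f(x_n, p_n); k2 = f(x_n + h, p_n + h·k1); p_{n+1} = p_n + (h/2)·(k1 + k2).
x=0.000000, p=-1.310000:
  k1 = f(0.000000, -1.310000) = -5.305500
  k2 = f(0.530000, -4.121915) = -28.284230
  p ← -1.310000 + (0.53/2)·(-5.305500 + (-28.284230)) = -10.211279
p(0.53) ≈ -10.2113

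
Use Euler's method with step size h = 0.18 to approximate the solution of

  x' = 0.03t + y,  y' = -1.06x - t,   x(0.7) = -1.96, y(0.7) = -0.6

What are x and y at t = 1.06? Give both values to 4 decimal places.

Euler on (x,y): x_{n+1} = x_n + h·x', y_{n+1} = y_n + h·y'.
0.700000: (-1.960000, -0.600000); f=(-0.579000, 1.377600) → (-2.064220, -0.352032)
0.880000: (-2.064220, -0.352032); f=(-0.325632, 1.308073) → (-2.122834, -0.116579)
(x(1.06), y(1.06)) ≈ (-2.1228, -0.1166)

-2.1228, -0.1166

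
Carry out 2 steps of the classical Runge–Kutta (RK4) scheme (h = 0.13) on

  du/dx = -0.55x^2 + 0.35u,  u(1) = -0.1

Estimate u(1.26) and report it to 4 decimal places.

-0.3009

RK4: k1 = f(x_n, u_n); k2 = f(x_n + h/2, u_n + (h/2)·k1); k3 = f(x_n + h/2, u_n + (h/2)·k2); k4 = f(x_n + h, u_n + h·k3); u_{n+1} = u_n + (h/6)·(k1 + 2k2 + 2k3 + k4).
x=1.000000, u=-0.100000:
  k1 = f(1.000000, -0.100000) = -0.585000
  k2 = f(1.065000, -0.138025) = -0.672133
  k3 = f(1.065000, -0.143689) = -0.674115
  k4 = f(1.130000, -0.187635) = -0.767967
  u ← -0.100000 + (0.13/6)·(k1 + 2k2 + 2k3 + k4) = -0.187652
x=1.130000, u=-0.187652:
  k1 = f(1.130000, -0.187652) = -0.767973
  k2 = f(1.195000, -0.237570) = -0.868563
  k3 = f(1.195000, -0.244108) = -0.870852
  k4 = f(1.260000, -0.300862) = -0.978482
  u ← -0.187652 + (0.13/6)·(k1 + 2k2 + 2k3 + k4) = -0.300866
u(1.26) ≈ -0.3009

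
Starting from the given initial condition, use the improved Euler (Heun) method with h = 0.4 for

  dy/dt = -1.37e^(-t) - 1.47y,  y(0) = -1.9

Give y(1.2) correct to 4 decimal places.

Heun: k1 = f(t_n, y_n); k2 = f(t_n + h, y_n + h·k1); y_{n+1} = y_n + (h/2)·(k1 + k2).
t=0.000000, y=-1.900000:
  k1 = f(0.000000, -1.900000) = 1.423000
  k2 = f(0.400000, -1.330800) = 1.037938
  y ← -1.900000 + (0.4/2)·(1.423000 + 1.037938) = -1.407812
t=0.400000, y=-1.407812:
  k1 = f(0.400000, -1.407812) = 1.151146
  k2 = f(0.800000, -0.947354) = 0.777030
  y ← -1.407812 + (0.4/2)·(1.151146 + 0.777030) = -1.022177
t=0.800000, y=-1.022177:
  k1 = f(0.800000, -1.022177) = 0.887020
  k2 = f(1.200000, -0.667369) = 0.568397
  y ← -1.022177 + (0.4/2)·(0.887020 + 0.568397) = -0.731094
y(1.2) ≈ -0.7311

-0.7311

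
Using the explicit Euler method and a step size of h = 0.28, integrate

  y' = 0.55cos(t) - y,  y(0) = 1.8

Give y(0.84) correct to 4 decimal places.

0.9887

Euler: y_{n+1} = y_n + h·f(t_n, y_n).
t=0.000000, y=1.800000: f=-1.250000 → y ← 1.800000 + 0.28·(-1.250000) = 1.450000
t=0.280000, y=1.450000: f=-0.921420 → y ← 1.450000 + 0.28·(-0.921420) = 1.192003
t=0.560000, y=1.192003: f=-0.726012 → y ← 1.192003 + 0.28·(-0.726012) = 0.988719
y(0.84) ≈ 0.9887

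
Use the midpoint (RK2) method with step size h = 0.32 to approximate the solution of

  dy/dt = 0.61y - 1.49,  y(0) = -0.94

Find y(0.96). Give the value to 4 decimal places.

-3.6133

Midpoint: k1 = f(t_n, y_n); k2 = f(t_n + h/2, y_n + (h/2)·k1); y_{n+1} = y_n + h·k2.
t=0.000000, y=-0.940000:
  k1 = f(0.000000, -0.940000) = -2.063400
  k2 = f(0.160000, -1.270144) = -2.264788
  y ← -0.940000 + 0.32·(-2.264788) = -1.664732
t=0.320000, y=-1.664732:
  k1 = f(0.320000, -1.664732) = -2.505487
  k2 = f(0.480000, -2.065610) = -2.750022
  y ← -1.664732 + 0.32·(-2.750022) = -2.544739
t=0.640000, y=-2.544739:
  k1 = f(0.640000, -2.544739) = -3.042291
  k2 = f(0.800000, -3.031506) = -3.339218
  y ← -2.544739 + 0.32·(-3.339218) = -3.613289
y(0.96) ≈ -3.6133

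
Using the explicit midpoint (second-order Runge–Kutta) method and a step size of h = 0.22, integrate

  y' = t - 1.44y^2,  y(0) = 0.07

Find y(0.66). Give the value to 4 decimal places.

Midpoint: k1 = f(t_n, y_n); k2 = f(t_n + h/2, y_n + (h/2)·k1); y_{n+1} = y_n + h·k2.
t=0.000000, y=0.070000:
  k1 = f(0.000000, 0.070000) = -0.007056
  k2 = f(0.110000, 0.069224) = 0.103100
  y ← 0.070000 + 0.22·0.103100 = 0.092682
t=0.220000, y=0.092682:
  k1 = f(0.220000, 0.092682) = 0.207630
  k2 = f(0.330000, 0.115521) = 0.310783
  y ← 0.092682 + 0.22·0.310783 = 0.161054
t=0.440000, y=0.161054:
  k1 = f(0.440000, 0.161054) = 0.402649
  k2 = f(0.550000, 0.205346) = 0.489280
  y ← 0.161054 + 0.22·0.489280 = 0.268696
y(0.66) ≈ 0.2687

0.2687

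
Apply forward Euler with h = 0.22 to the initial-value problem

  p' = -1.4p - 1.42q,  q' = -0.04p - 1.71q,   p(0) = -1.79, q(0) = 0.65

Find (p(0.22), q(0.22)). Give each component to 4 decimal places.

-1.4417, 0.4212

Euler on (p,q): p_{n+1} = p_n + h·p', q_{n+1} = q_n + h·q'.
0.000000: (-1.790000, 0.650000); f=(1.583000, -1.039900) → (-1.441740, 0.421222)
(p(0.22), q(0.22)) ≈ (-1.4417, 0.4212)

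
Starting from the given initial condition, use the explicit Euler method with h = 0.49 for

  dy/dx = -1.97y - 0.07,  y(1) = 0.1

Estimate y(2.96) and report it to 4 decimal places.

-0.0355

Euler: y_{n+1} = y_n + h·f(x_n, y_n).
x=1.000000, y=0.100000: f=-0.267000 → y ← 0.100000 + 0.49·(-0.267000) = -0.030830
x=1.490000, y=-0.030830: f=-0.009265 → y ← -0.030830 + 0.49·(-0.009265) = -0.035370
x=1.980000, y=-0.035370: f=-0.000321 → y ← -0.035370 + 0.49·(-0.000321) = -0.035527
x=2.470000, y=-0.035527: f=-0.000011 → y ← -0.035527 + 0.49·(-0.000011) = -0.035533
y(2.96) ≈ -0.0355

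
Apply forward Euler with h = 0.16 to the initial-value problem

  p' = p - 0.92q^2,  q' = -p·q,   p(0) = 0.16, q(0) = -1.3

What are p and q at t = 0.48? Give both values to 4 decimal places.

Euler on (p,q): p_{n+1} = p_n + h·p', q_{n+1} = q_n + h·q'.
0.000000: (0.160000, -1.300000); f=(-1.394800, 0.208000) → (-0.063168, -1.266720)
0.160000: (-0.063168, -1.266720); f=(-1.539381, -0.080016) → (-0.309469, -1.279523)
0.320000: (-0.309469, -1.279523); f=(-1.815673, -0.395973) → (-0.599977, -1.342878)
(p(0.48), q(0.48)) ≈ (-0.6000, -1.3429)

-0.6000, -1.3429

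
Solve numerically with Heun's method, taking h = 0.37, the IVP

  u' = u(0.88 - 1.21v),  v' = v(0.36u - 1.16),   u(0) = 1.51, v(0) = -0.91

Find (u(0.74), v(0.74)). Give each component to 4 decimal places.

Heun on (u,v): k1 = f(x_n, state_n); k2 = f(x_n + h, state_n + h·k1); state_{n+1} = state_n + (h/2)·(k1 + k2).
0.000000: (1.510000, -0.910000)
  k1 = (2.991461, 0.560924)
  predictor → (2.616841, -0.702458)
  k2 = (4.527067, 0.153092)
  → (2.900928, -0.777907)
0.370000: (2.900928, -0.777907)
  k1 = (5.283365, 0.089977)
  predictor → (4.855773, -0.744615)
  k2 = (8.648057, -0.437892)
  → (5.478241, -0.842271)
(u(0.74), v(0.74)) ≈ (5.4782, -0.8423)

5.4782, -0.8423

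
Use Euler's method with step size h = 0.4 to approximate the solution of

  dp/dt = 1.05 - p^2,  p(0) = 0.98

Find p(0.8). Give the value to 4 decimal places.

1.0231

Euler: p_{n+1} = p_n + h·f(t_n, p_n).
t=0.000000, p=0.980000: f=0.089600 → p ← 0.980000 + 0.4·0.089600 = 1.015840
t=0.400000, p=1.015840: f=0.018069 → p ← 1.015840 + 0.4·0.018069 = 1.023068
p(0.8) ≈ 1.0231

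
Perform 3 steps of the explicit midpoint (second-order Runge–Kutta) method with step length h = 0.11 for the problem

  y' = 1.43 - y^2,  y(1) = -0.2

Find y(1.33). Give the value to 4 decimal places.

Midpoint: k1 = f(x_n, y_n); k2 = f(x_n + h/2, y_n + (h/2)·k1); y_{n+1} = y_n + h·k2.
x=1.000000, y=-0.200000:
  k1 = f(1.000000, -0.200000) = 1.390000
  k2 = f(1.055000, -0.123550) = 1.414735
  y ← -0.200000 + 0.11·1.414735 = -0.044379
x=1.110000, y=-0.044379:
  k1 = f(1.110000, -0.044379) = 1.428030
  k2 = f(1.165000, 0.034163) = 1.428833
  y ← -0.044379 + 0.11·1.428833 = 0.112793
x=1.220000, y=0.112793:
  k1 = f(1.220000, 0.112793) = 1.417278
  k2 = f(1.275000, 0.190743) = 1.393617
  y ← 0.112793 + 0.11·1.393617 = 0.266090
y(1.33) ≈ 0.2661

0.2661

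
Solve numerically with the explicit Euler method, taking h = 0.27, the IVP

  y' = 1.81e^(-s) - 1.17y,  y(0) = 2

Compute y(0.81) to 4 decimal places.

Euler: y_{n+1} = y_n + h·f(s_n, y_n).
s=0.000000, y=2.000000: f=-0.530000 → y ← 2.000000 + 0.27·(-0.530000) = 1.856900
s=0.270000, y=1.856900: f=-0.790856 → y ← 1.856900 + 0.27·(-0.790856) = 1.643369
s=0.540000, y=1.643369: f=-0.867967 → y ← 1.643369 + 0.27·(-0.867967) = 1.409018
y(0.81) ≈ 1.4090

1.4090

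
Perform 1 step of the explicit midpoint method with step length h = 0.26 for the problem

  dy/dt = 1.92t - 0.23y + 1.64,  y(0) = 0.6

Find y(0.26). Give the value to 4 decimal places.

1.0437

Midpoint: k1 = f(t_n, y_n); k2 = f(t_n + h/2, y_n + (h/2)·k1); y_{n+1} = y_n + h·k2.
t=0.000000, y=0.600000:
  k1 = f(0.000000, 0.600000) = 1.502000
  k2 = f(0.130000, 0.795260) = 1.706690
  y ← 0.600000 + 0.26·1.706690 = 1.043739
y(0.26) ≈ 1.0437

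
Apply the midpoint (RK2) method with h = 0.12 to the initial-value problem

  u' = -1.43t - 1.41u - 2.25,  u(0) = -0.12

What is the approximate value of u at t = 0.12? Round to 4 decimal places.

Midpoint: k1 = f(t_n, u_n); k2 = f(t_n + h/2, u_n + (h/2)·k1); u_{n+1} = u_n + h·k2.
t=0.000000, u=-0.120000:
  k1 = f(0.000000, -0.120000) = -2.080800
  k2 = f(0.060000, -0.244848) = -1.990564
  u ← -0.120000 + 0.12·(-1.990564) = -0.358868
u(0.12) ≈ -0.3589

-0.3589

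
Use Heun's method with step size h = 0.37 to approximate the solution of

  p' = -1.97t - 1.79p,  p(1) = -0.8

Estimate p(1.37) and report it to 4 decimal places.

Heun: k1 = f(t_n, p_n); k2 = f(t_n + h, p_n + h·k1); p_{n+1} = p_n + (h/2)·(k1 + k2).
t=1.000000, p=-0.800000:
  k1 = f(1.000000, -0.800000) = -0.538000
  k2 = f(1.370000, -0.999060) = -0.910583
  p ← -0.800000 + (0.37/2)·(-0.538000 + (-0.910583)) = -1.067988
p(1.37) ≈ -1.0680

-1.0680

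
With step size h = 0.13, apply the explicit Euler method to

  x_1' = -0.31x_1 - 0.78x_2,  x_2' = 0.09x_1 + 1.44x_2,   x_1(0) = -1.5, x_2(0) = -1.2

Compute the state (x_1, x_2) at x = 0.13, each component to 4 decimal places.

Euler on (x_1,x_2): x_1_{n+1} = x_1_n + h·x_1', x_2_{n+1} = x_2_n + h·x_2'.
0.000000: (-1.500000, -1.200000); f=(1.401000, -1.863000) → (-1.317870, -1.442190)
(x_1(0.13), x_2(0.13)) ≈ (-1.3179, -1.4422)

-1.3179, -1.4422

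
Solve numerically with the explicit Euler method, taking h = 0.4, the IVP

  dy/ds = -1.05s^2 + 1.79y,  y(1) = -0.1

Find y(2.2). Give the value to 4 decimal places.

Euler: y_{n+1} = y_n + h·f(s_n, y_n).
s=1.000000, y=-0.100000: f=-1.229000 → y ← -0.100000 + 0.4·(-1.229000) = -0.591600
s=1.400000, y=-0.591600: f=-3.116964 → y ← -0.591600 + 0.4·(-3.116964) = -1.838386
s=1.800000, y=-1.838386: f=-6.692710 → y ← -1.838386 + 0.4·(-6.692710) = -4.515470
y(2.2) ≈ -4.5155

-4.5155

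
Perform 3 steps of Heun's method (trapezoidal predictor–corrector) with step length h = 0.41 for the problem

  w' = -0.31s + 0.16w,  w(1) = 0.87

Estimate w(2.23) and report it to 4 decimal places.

Heun: k1 = f(s_n, w_n); k2 = f(s_n + h, w_n + h·k1); w_{n+1} = w_n + (h/2)·(k1 + k2).
s=1.000000, w=0.870000:
  k1 = f(1.000000, 0.870000) = -0.170800
  k2 = f(1.410000, 0.799972) = -0.309104
  w ← 0.870000 + (0.41/2)·(-0.170800 + (-0.309104)) = 0.771620
s=1.410000, w=0.771620:
  k1 = f(1.410000, 0.771620) = -0.313641
  k2 = f(1.820000, 0.643027) = -0.461316
  w ← 0.771620 + (0.41/2)·(-0.313641 + (-0.461316)) = 0.612753
s=1.820000, w=0.612753:
  k1 = f(1.820000, 0.612753) = -0.466159
  k2 = f(2.230000, 0.421628) = -0.623840
  w ← 0.612753 + (0.41/2)·(-0.466159 + (-0.623840)) = 0.389304
w(2.23) ≈ 0.3893

0.3893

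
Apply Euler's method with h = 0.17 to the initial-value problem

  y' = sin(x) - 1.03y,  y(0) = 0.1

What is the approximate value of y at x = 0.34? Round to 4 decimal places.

Euler: y_{n+1} = y_n + h·f(x_n, y_n).
x=0.000000, y=0.100000: f=-0.103000 → y ← 0.100000 + 0.17·(-0.103000) = 0.082490
x=0.170000, y=0.082490: f=0.084218 → y ← 0.082490 + 0.17·0.084218 = 0.096807
y(0.34) ≈ 0.0968

0.0968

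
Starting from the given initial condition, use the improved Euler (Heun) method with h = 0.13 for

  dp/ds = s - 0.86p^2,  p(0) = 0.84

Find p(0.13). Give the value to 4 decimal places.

0.7766

Heun: k1 = f(s_n, p_n); k2 = f(s_n + h, p_n + h·k1); p_{n+1} = p_n + (h/2)·(k1 + k2).
s=0.000000, p=0.840000:
  k1 = f(0.000000, 0.840000) = -0.606816
  k2 = f(0.130000, 0.761114) = -0.368193
  p ← 0.840000 + (0.13/2)·(-0.606816 + (-0.368193)) = 0.776624
p(0.13) ≈ 0.7766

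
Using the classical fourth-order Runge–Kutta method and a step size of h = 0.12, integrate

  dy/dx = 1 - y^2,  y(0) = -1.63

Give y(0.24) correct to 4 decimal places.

RK4: k1 = f(x_n, y_n); k2 = f(x_n + h/2, y_n + (h/2)·k1); k3 = f(x_n + h/2, y_n + (h/2)·k2); k4 = f(x_n + h, y_n + h·k3); y_{n+1} = y_n + (h/6)·(k1 + 2k2 + 2k3 + k4).
x=0.000000, y=-1.630000:
  k1 = f(0.000000, -1.630000) = -1.656900
  k2 = f(0.060000, -1.729414) = -1.990873
  k3 = f(0.060000, -1.749452) = -2.060584
  k4 = f(0.120000, -1.877270) = -2.524143
  y ← -1.630000 + (0.12/6)·(k1 + 2k2 + 2k3 + k4) = -1.875679
x=0.120000, y=-1.875679:
  k1 = f(0.120000, -1.875679) = -2.518172
  k2 = f(0.180000, -2.026769) = -3.107794
  k3 = f(0.180000, -2.062147) = -3.252449
  k4 = f(0.240000, -2.265973) = -4.134634
  y ← -1.875679 + (0.12/6)·(k1 + 2k2 + 2k3 + k4) = -2.263145
y(0.24) ≈ -2.2631

-2.2631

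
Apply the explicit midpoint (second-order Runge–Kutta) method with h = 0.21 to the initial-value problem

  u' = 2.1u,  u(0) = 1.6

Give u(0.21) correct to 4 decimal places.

Midpoint: k1 = f(t_n, u_n); k2 = f(t_n + h/2, u_n + (h/2)·k1); u_{n+1} = u_n + h·k2.
t=0.000000, u=1.600000:
  k1 = f(0.000000, 1.600000) = 3.360000
  k2 = f(0.105000, 1.952800) = 4.100880
  u ← 1.600000 + 0.21·4.100880 = 2.461185
u(0.21) ≈ 2.4612

2.4612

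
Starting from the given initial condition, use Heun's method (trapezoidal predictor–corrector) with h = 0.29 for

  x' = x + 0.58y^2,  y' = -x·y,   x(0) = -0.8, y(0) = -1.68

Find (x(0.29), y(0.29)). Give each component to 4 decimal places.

Heun on (x,y): k1 = f(s_n, state_n); k2 = f(s_n + h, state_n + h·k1); state_{n+1} = state_n + (h/2)·(k1 + k2).
0.000000: (-0.800000, -1.680000)
  k1 = (0.836992, -1.344000)
  predictor → (-0.557272, -2.069760)
  k2 = (1.927393, -1.153420)
  → (-0.399164, -2.042126)
(x(0.29), y(0.29)) ≈ (-0.3992, -2.0421)

-0.3992, -2.0421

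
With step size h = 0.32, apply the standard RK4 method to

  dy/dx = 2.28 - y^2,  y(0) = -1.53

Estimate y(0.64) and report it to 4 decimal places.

-1.6530

RK4: k1 = f(x_n, y_n); k2 = f(x_n + h/2, y_n + (h/2)·k1); k3 = f(x_n + h/2, y_n + (h/2)·k2); k4 = f(x_n + h, y_n + h·k3); y_{n+1} = y_n + (h/6)·(k1 + 2k2 + 2k3 + k4).
x=0.000000, y=-1.530000:
  k1 = f(0.000000, -1.530000) = -0.060900
  k2 = f(0.160000, -1.539744) = -0.090812
  k3 = f(0.160000, -1.544530) = -0.105572
  k4 = f(0.320000, -1.563783) = -0.165418
  y ← -1.530000 + (0.32/6)·(k1 + 2k2 + 2k3 + k4) = -1.563018
x=0.320000, y=-1.563018:
  k1 = f(0.320000, -1.563018) = -0.163025
  k2 = f(0.480000, -1.589102) = -0.245245
  k3 = f(0.480000, -1.602257) = -0.287228
  k4 = f(0.640000, -1.654931) = -0.458796
  y ← -1.563018 + (0.32/6)·(k1 + 2k2 + 2k3 + k4) = -1.652979
y(0.64) ≈ -1.6530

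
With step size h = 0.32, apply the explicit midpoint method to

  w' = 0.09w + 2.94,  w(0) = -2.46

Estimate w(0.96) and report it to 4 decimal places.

Midpoint: k1 = f(x_n, w_n); k2 = f(x_n + h/2, w_n + (h/2)·k1); w_{n+1} = w_n + h·k2.
x=0.000000, w=-2.460000:
  k1 = f(0.000000, -2.460000) = 2.718600
  k2 = f(0.160000, -2.025024) = 2.757748
  w ← -2.460000 + 0.32·2.757748 = -1.577521
x=0.320000, w=-1.577521:
  k1 = f(0.320000, -1.577521) = 2.798023
  k2 = f(0.480000, -1.129837) = 2.838315
  w ← -1.577521 + 0.32·2.838315 = -0.669260
x=0.640000, w=-0.669260:
  k1 = f(0.640000, -0.669260) = 2.879767
  k2 = f(0.800000, -0.208497) = 2.921235
  w ← -0.669260 + 0.32·2.921235 = 0.265535
w(0.96) ≈ 0.2655

0.2655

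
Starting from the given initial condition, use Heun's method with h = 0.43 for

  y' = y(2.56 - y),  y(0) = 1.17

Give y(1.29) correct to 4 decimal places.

Heun: k1 = f(x_n, y_n); k2 = f(x_n + h, y_n + h·k1); y_{n+1} = y_n + (h/2)·(k1 + k2).
x=0.000000, y=1.170000:
  k1 = f(0.000000, 1.170000) = 1.626300
  k2 = f(0.430000, 1.869309) = 1.291115
  y ← 1.170000 + (0.43/2)·(1.626300 + 1.291115) = 1.797244
x=0.430000, y=1.797244:
  k1 = f(0.430000, 1.797244) = 1.370858
  k2 = f(0.860000, 2.386713) = 0.413586
  y ← 1.797244 + (0.43/2)·(1.370858 + 0.413586) = 2.180900
x=0.860000, y=2.180900:
  k1 = f(0.860000, 2.180900) = 0.826780
  k2 = f(1.290000, 2.536415) = 0.059821
  y ← 2.180900 + (0.43/2)·(0.826780 + 0.059821) = 2.371519
y(1.29) ≈ 2.3715

2.3715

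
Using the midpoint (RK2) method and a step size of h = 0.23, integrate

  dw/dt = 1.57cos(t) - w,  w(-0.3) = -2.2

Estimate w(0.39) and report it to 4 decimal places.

Midpoint: k1 = f(t_n, w_n); k2 = f(t_n + h/2, w_n + (h/2)·k1); w_{n+1} = w_n + h·k2.
t=-0.300000, w=-2.200000:
  k1 = f(-0.300000, -2.200000) = 3.699878
  k2 = f(-0.185000, -1.774514) = 3.317724
  w ← -2.200000 + 0.23·3.317724 = -1.436924
t=-0.070000, w=-1.436924:
  k1 = f(-0.070000, -1.436924) = 3.003079
  k2 = f(0.045000, -1.091569) = 2.659980
  w ← -1.436924 + 0.23·2.659980 = -0.825128
t=0.160000, w=-0.825128:
  k1 = f(0.160000, -0.825128) = 2.375075
  k2 = f(0.275000, -0.551994) = 2.063002
  w ← -0.825128 + 0.23·2.063002 = -0.350638
w(0.39) ≈ -0.3506

-0.3506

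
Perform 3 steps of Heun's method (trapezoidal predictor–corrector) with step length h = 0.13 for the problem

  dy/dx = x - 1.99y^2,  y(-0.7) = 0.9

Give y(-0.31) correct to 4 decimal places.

Heun: k1 = f(x_n, y_n); k2 = f(x_n + h, y_n + h·k1); y_{n+1} = y_n + (h/2)·(k1 + k2).
x=-0.700000, y=0.900000:
  k1 = f(-0.700000, 0.900000) = -2.311900
  k2 = f(-0.570000, 0.599453) = -1.285094
  y ← 0.900000 + (0.13/2)·(-2.311900 + (-1.285094)) = 0.666195
x=-0.570000, y=0.666195:
  k1 = f(-0.570000, 0.666195) = -1.453194
  k2 = f(-0.440000, 0.477280) = -0.893315
  y ← 0.666195 + (0.13/2)·(-1.453194 + (-0.893315)) = 0.513672
x=-0.440000, y=0.513672:
  k1 = f(-0.440000, 0.513672) = -0.965080
  k2 = f(-0.310000, 0.388212) = -0.609910
  y ← 0.513672 + (0.13/2)·(-0.965080 + (-0.609910)) = 0.411298
y(-0.31) ≈ 0.4113

0.4113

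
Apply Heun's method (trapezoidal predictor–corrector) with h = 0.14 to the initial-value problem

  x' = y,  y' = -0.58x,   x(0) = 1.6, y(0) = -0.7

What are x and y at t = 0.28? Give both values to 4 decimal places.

1.3688, -0.9425

Heun on (x,y): k1 = f(t_n, state_n); k2 = f(t_n + h, state_n + h·k1); state_{n+1} = state_n + (h/2)·(k1 + k2).
0.000000: (1.600000, -0.700000)
  k1 = (-0.700000, -0.928000)
  predictor → (1.502000, -0.829920)
  k2 = (-0.829920, -0.871160)
  → (1.492906, -0.825941)
0.140000: (1.492906, -0.825941)
  k1 = (-0.825941, -0.865885)
  predictor → (1.377274, -0.947165)
  k2 = (-0.947165, -0.798819)
  → (1.368788, -0.942470)
(x(0.28), y(0.28)) ≈ (1.3688, -0.9425)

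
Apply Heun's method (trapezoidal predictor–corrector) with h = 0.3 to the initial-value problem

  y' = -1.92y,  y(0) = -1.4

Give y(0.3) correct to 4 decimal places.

Heun: k1 = f(x_n, y_n); k2 = f(x_n + h, y_n + h·k1); y_{n+1} = y_n + (h/2)·(k1 + k2).
x=0.000000, y=-1.400000:
  k1 = f(0.000000, -1.400000) = 2.688000
  k2 = f(0.300000, -0.593600) = 1.139712
  y ← -1.400000 + (0.3/2)·(2.688000 + 1.139712) = -0.825843
y(0.3) ≈ -0.8258

-0.8258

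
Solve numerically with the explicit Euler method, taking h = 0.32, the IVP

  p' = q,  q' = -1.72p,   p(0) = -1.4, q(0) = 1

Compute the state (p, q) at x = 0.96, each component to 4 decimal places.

0.2434, 2.6476

Euler on (p,q): p_{n+1} = p_n + h·p', q_{n+1} = q_n + h·q'.
0.000000: (-1.400000, 1.000000); f=(1.000000, 2.408000) → (-1.080000, 1.770560)
0.320000: (-1.080000, 1.770560); f=(1.770560, 1.857600) → (-0.513421, 2.364992)
0.640000: (-0.513421, 2.364992); f=(2.364992, 0.883084) → (0.243377, 2.647579)
(p(0.96), q(0.96)) ≈ (0.2434, 2.6476)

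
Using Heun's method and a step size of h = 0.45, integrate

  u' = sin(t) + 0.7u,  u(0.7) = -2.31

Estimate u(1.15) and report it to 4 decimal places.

-2.7563

Heun: k1 = f(t_n, u_n); k2 = f(t_n + h, u_n + h·k1); u_{n+1} = u_n + (h/2)·(k1 + k2).
t=0.700000, u=-2.310000:
  k1 = f(0.700000, -2.310000) = -0.972782
  k2 = f(1.150000, -2.747752) = -1.010662
  u ← -2.310000 + (0.45/2)·(-0.972782 + (-1.010662)) = -2.756275
u(1.15) ≈ -2.7563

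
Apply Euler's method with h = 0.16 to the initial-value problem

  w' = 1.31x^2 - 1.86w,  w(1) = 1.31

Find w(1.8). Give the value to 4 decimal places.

1.4391

Euler: w_{n+1} = w_n + h·f(x_n, w_n).
x=1.000000, w=1.310000: f=-1.126600 → w ← 1.310000 + 0.16·(-1.126600) = 1.129744
x=1.160000, w=1.129744: f=-0.338588 → w ← 1.129744 + 0.16·(-0.338588) = 1.075570
x=1.320000, w=1.075570: f=0.281984 → w ← 1.075570 + 0.16·0.281984 = 1.120687
x=1.480000, w=1.120687: f=0.784945 → w ← 1.120687 + 0.16·0.784945 = 1.246279
x=1.640000, w=1.246279: f=1.205298 → w ← 1.246279 + 0.16·1.205298 = 1.439126
w(1.8) ≈ 1.4391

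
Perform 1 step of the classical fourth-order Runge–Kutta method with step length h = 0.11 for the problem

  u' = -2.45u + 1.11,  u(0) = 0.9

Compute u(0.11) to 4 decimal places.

0.7944

RK4: k1 = f(t_n, u_n); k2 = f(t_n + h/2, u_n + (h/2)·k1); k3 = f(t_n + h/2, u_n + (h/2)·k2); k4 = f(t_n + h, u_n + h·k3); u_{n+1} = u_n + (h/6)·(k1 + 2k2 + 2k3 + k4).
t=0.000000, u=0.900000:
  k1 = f(0.000000, 0.900000) = -1.095000
  k2 = f(0.055000, 0.839775) = -0.947449
  k3 = f(0.055000, 0.847890) = -0.967331
  k4 = f(0.110000, 0.793594) = -0.834304
  u ← 0.900000 + (0.11/6)·(k1 + 2k2 + 2k3 + k4) = 0.794421
u(0.11) ≈ 0.7944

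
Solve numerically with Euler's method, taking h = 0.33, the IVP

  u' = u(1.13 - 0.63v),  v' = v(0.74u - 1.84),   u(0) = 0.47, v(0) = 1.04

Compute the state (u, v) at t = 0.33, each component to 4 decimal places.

0.5436, 0.5279

Euler on (u,v): u_{n+1} = u_n + h·u', v_{n+1} = v_n + h·v'.
0.000000: (0.470000, 1.040000); f=(0.223156, -1.551888) → (0.543641, 0.527877)
(u(0.33), v(0.33)) ≈ (0.5436, 0.5279)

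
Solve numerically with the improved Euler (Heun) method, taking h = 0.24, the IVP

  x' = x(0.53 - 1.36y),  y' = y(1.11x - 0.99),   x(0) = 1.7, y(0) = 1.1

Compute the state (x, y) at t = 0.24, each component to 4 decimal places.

1.3011, 1.2921

Heun on (x,y): k1 = f(t_n, state_n); k2 = f(t_n + h, state_n + h·k1); state_{n+1} = state_n + (h/2)·(k1 + k2).
0.000000: (1.700000, 1.100000)
  k1 = (-1.642200, 0.986700)
  predictor → (1.305872, 1.336808)
  k2 = (-1.682040, 0.614287)
  → (1.301091, 1.292118)
(x(0.24), y(0.24)) ≈ (1.3011, 1.2921)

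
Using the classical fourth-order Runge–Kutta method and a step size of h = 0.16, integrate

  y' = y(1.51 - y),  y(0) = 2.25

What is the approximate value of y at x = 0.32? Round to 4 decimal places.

1.8943

RK4: k1 = f(x_n, y_n); k2 = f(x_n + h/2, y_n + (h/2)·k1); k3 = f(x_n + h/2, y_n + (h/2)·k2); k4 = f(x_n + h, y_n + h·k3); y_{n+1} = y_n + (h/6)·(k1 + 2k2 + 2k3 + k4).
x=0.000000, y=2.250000:
  k1 = f(0.000000, 2.250000) = -1.665000
  k2 = f(0.080000, 2.116800) = -1.284474
  k3 = f(0.080000, 2.147242) = -1.368313
  k4 = f(0.160000, 2.031070) = -1.058329
  y ← 2.250000 + (0.16/6)·(k1 + 2k2 + 2k3 + k4) = 2.035896
x=0.160000, y=2.035896:
  k1 = f(0.160000, 2.035896) = -1.070669
  k2 = f(0.240000, 1.950242) = -0.858579
  k3 = f(0.240000, 1.967210) = -0.899427
  k4 = f(0.320000, 1.891988) = -0.722716
  y ← 2.035896 + (0.16/6)·(k1 + 2k2 + 2k3 + k4) = 1.894312
y(0.32) ≈ 1.8943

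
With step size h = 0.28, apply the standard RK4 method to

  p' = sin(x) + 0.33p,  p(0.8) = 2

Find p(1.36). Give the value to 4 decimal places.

RK4: k1 = f(x_n, p_n); k2 = f(x_n + h/2, p_n + (h/2)·k1); k3 = f(x_n + h/2, p_n + (h/2)·k2); k4 = f(x_n + h, p_n + h·k3); p_{n+1} = p_n + (h/6)·(k1 + 2k2 + 2k3 + k4).
x=0.800000, p=2.000000:
  k1 = f(0.800000, 2.000000) = 1.377356
  k2 = f(0.940000, 2.192830) = 1.531192
  k3 = f(0.940000, 2.214367) = 1.538299
  k4 = f(1.080000, 2.430724) = 1.684097
  p ← 2.000000 + (0.28/6)·(k1 + 2k2 + 2k3 + k4) = 2.429354
x=1.080000, p=2.429354:
  k1 = f(1.080000, 2.429354) = 1.683645
  k2 = f(1.220000, 2.665064) = 1.818570
  k3 = f(1.220000, 2.683953) = 1.824804
  k4 = f(1.360000, 2.940299) = 1.948163
  p ← 2.429354 + (0.28/6)·(k1 + 2k2 + 2k3 + k4) = 2.938886
p(1.36) ≈ 2.9389

2.9389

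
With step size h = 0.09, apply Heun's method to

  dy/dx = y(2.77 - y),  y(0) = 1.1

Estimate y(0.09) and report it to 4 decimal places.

1.2683

Heun: k1 = f(x_n, y_n); k2 = f(x_n + h, y_n + h·k1); y_{n+1} = y_n + (h/2)·(k1 + k2).
x=0.000000, y=1.100000:
  k1 = f(0.000000, 1.100000) = 1.837000
  k2 = f(0.090000, 1.265330) = 1.903904
  y ← 1.100000 + (0.09/2)·(1.837000 + 1.903904) = 1.268341
y(0.09) ≈ 1.2683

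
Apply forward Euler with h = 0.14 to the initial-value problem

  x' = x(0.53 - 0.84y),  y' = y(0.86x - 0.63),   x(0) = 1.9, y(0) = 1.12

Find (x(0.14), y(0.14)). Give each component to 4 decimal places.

1.7907, 1.2774

Euler on (x,y): x_{n+1} = x_n + h·x', y_{n+1} = y_n + h·y'.
0.000000: (1.900000, 1.120000); f=(-0.780520, 1.124480) → (1.790727, 1.277427)
(x(0.14), y(0.14)) ≈ (1.7907, 1.2774)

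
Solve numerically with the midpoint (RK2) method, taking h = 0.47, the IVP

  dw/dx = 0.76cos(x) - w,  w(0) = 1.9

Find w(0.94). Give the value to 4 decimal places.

Midpoint: k1 = f(x_n, w_n); k2 = f(x_n + h/2, w_n + (h/2)·k1); w_{n+1} = w_n + h·k2.
x=0.000000, w=1.900000:
  k1 = f(0.000000, 1.900000) = -1.140000
  k2 = f(0.235000, 1.632100) = -0.892989
  w ← 1.900000 + 0.47·(-0.892989) = 1.480295
x=0.470000, w=1.480295:
  k1 = f(0.470000, 1.480295) = -0.802703
  k2 = f(0.705000, 1.291660) = -0.712835
  w ← 1.480295 + 0.47·(-0.712835) = 1.145263
w(0.94) ≈ 1.1453

1.1453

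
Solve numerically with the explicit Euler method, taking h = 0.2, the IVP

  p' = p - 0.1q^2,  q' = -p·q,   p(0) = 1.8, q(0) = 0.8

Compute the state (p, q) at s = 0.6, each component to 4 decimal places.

Euler on (p,q): p_{n+1} = p_n + h·p', q_{n+1} = q_n + h·q'.
0.000000: (1.800000, 0.800000); f=(1.736000, -1.440000) → (2.147200, 0.512000)
0.200000: (2.147200, 0.512000); f=(2.120986, -1.099366) → (2.571397, 0.292127)
0.400000: (2.571397, 0.292127); f=(2.562863, -0.751174) → (3.083970, 0.141892)
(p(0.6), q(0.6)) ≈ (3.0840, 0.1419)

3.0840, 0.1419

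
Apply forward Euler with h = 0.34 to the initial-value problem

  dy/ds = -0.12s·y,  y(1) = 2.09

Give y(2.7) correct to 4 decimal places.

1.4638

Euler: y_{n+1} = y_n + h·f(s_n, y_n).
s=1.000000, y=2.090000: f=-0.250800 → y ← 2.090000 + 0.34·(-0.250800) = 2.004728
s=1.340000, y=2.004728: f=-0.322360 → y ← 2.004728 + 0.34·(-0.322360) = 1.895126
s=1.680000, y=1.895126: f=-0.382057 → y ← 1.895126 + 0.34·(-0.382057) = 1.765226
s=2.020000, y=1.765226: f=-0.427891 → y ← 1.765226 + 0.34·(-0.427891) = 1.619743
s=2.360000, y=1.619743: f=-0.458711 → y ← 1.619743 + 0.34·(-0.458711) = 1.463781
y(2.7) ≈ 1.4638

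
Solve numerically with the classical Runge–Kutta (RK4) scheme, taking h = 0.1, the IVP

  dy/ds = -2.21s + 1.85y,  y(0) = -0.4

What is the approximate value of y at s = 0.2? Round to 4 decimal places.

-0.6293

RK4: k1 = f(s_n, y_n); k2 = f(s_n + h/2, y_n + (h/2)·k1); k3 = f(s_n + h/2, y_n + (h/2)·k2); k4 = f(s_n + h, y_n + h·k3); y_{n+1} = y_n + (h/6)·(k1 + 2k2 + 2k3 + k4).
s=0.000000, y=-0.400000:
  k1 = f(0.000000, -0.400000) = -0.740000
  k2 = f(0.050000, -0.437000) = -0.918950
  k3 = f(0.050000, -0.445948) = -0.935503
  k4 = f(0.100000, -0.493550) = -1.134068
  y ← -0.400000 + (0.1/6)·(k1 + 2k2 + 2k3 + k4) = -0.493050
s=0.100000, y=-0.493050:
  k1 = f(0.100000, -0.493050) = -1.133142
  k2 = f(0.150000, -0.549707) = -1.348457
  k3 = f(0.150000, -0.560472) = -1.368374
  k4 = f(0.200000, -0.629887) = -1.607291
  y ← -0.493050 + (0.1/6)·(k1 + 2k2 + 2k3 + k4) = -0.629284
y(0.2) ≈ -0.6293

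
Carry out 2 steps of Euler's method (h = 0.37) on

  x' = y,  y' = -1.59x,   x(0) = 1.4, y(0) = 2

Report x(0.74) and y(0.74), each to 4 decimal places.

2.5753, -0.0826

Euler on (x,y): x_{n+1} = x_n + h·x', y_{n+1} = y_n + h·y'.
0.000000: (1.400000, 2.000000); f=(2.000000, -2.226000) → (2.140000, 1.176380)
0.370000: (2.140000, 1.176380); f=(1.176380, -3.402600) → (2.575261, -0.082582)
(x(0.74), y(0.74)) ≈ (2.5753, -0.0826)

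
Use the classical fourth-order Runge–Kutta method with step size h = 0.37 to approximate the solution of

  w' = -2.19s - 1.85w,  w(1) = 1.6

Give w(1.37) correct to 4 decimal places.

0.1018

RK4: k1 = f(s_n, w_n); k2 = f(s_n + h/2, w_n + (h/2)·k1); k3 = f(s_n + h/2, w_n + (h/2)·k2); k4 = f(s_n + h, w_n + h·k3); w_{n+1} = w_n + (h/6)·(k1 + 2k2 + 2k3 + k4).
s=1.000000, w=1.600000:
  k1 = f(1.000000, 1.600000) = -5.150000
  k2 = f(1.185000, 0.647250) = -3.792562
  k3 = f(1.185000, 0.898376) = -4.257145
  k4 = f(1.370000, 0.024856) = -3.046284
  w ← 1.600000 + (0.37/6)·(k1 + 2k2 + 2k3 + k4) = 0.101765
w(1.37) ≈ 0.1018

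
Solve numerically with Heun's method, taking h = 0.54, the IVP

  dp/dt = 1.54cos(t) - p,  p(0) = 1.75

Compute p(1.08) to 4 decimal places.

Heun: k1 = f(t_n, p_n); k2 = f(t_n + h, p_n + h·k1); p_{n+1} = p_n + (h/2)·(k1 + k2).
t=0.000000, p=1.750000:
  k1 = f(0.000000, 1.750000) = -0.210000
  k2 = f(0.540000, 1.636600) = -0.315729
  p ← 1.750000 + (0.54/2)·(-0.210000 + (-0.315729)) = 1.608053
t=0.540000, p=1.608053:
  k1 = f(0.540000, 1.608053) = -0.287182
  k2 = f(1.080000, 1.452975) = -0.727129
  p ← 1.608053 + (0.54/2)·(-0.287182 + (-0.727129)) = 1.334189
p(1.08) ≈ 1.3342

1.3342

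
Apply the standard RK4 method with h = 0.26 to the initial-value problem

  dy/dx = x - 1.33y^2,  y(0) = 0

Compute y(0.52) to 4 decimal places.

RK4: k1 = f(x_n, y_n); k2 = f(x_n + h/2, y_n + (h/2)·k1); k3 = f(x_n + h/2, y_n + (h/2)·k2); k4 = f(x_n + h, y_n + h·k3); y_{n+1} = y_n + (h/6)·(k1 + 2k2 + 2k3 + k4).
x=0.000000, y=0.000000:
  k1 = f(0.000000, 0.000000) = 0.000000
  k2 = f(0.130000, 0.000000) = 0.130000
  k3 = f(0.130000, 0.016900) = 0.129620
  k4 = f(0.260000, 0.033701) = 0.258489
  y ← 0.000000 + (0.26/6)·(k1 + 2k2 + 2k3 + k4) = 0.033702
x=0.260000, y=0.033702:
  k1 = f(0.260000, 0.033702) = 0.258489
  k2 = f(0.390000, 0.067305) = 0.383975
  k3 = f(0.390000, 0.083618) = 0.380701
  k4 = f(0.520000, 0.132684) = 0.496585
  y ← 0.033702 + (0.26/6)·(k1 + 2k2 + 2k3 + k4) = 0.132693
y(0.52) ≈ 0.1327

0.1327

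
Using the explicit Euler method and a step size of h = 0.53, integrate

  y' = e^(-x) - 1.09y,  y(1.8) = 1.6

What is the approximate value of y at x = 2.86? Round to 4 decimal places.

Euler: y_{n+1} = y_n + h·f(x_n, y_n).
x=1.800000, y=1.600000: f=-1.578701 → y ← 1.600000 + 0.53·(-1.578701) = 0.763288
x=2.330000, y=0.763288: f=-0.734689 → y ← 0.763288 + 0.53·(-0.734689) = 0.373903
y(2.86) ≈ 0.3739

0.3739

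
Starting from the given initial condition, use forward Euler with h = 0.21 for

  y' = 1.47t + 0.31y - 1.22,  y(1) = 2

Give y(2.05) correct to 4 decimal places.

3.7323

Euler: y_{n+1} = y_n + h·f(t_n, y_n).
t=1.000000, y=2.000000: f=0.870000 → y ← 2.000000 + 0.21·0.870000 = 2.182700
t=1.210000, y=2.182700: f=1.235337 → y ← 2.182700 + 0.21·1.235337 = 2.442121
t=1.420000, y=2.442121: f=1.624457 → y ← 2.442121 + 0.21·1.624457 = 2.783257
t=1.630000, y=2.783257: f=2.038910 → y ← 2.783257 + 0.21·2.038910 = 3.211428
t=1.840000, y=3.211428: f=2.480343 → y ← 3.211428 + 0.21·2.480343 = 3.732300
y(2.05) ≈ 3.7323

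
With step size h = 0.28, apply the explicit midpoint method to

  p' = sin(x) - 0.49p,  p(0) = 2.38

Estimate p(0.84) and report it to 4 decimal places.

1.8741

Midpoint: k1 = f(x_n, p_n); k2 = f(x_n + h/2, p_n + (h/2)·k1); p_{n+1} = p_n + h·k2.
x=0.000000, p=2.380000:
  k1 = f(0.000000, 2.380000) = -1.166200
  k2 = f(0.140000, 2.216732) = -0.946656
  p ← 2.380000 + 0.28·(-0.946656) = 2.114936
x=0.280000, p=2.114936:
  k1 = f(0.280000, 2.114936) = -0.759963
  k2 = f(0.420000, 2.008542) = -0.576425
  p ← 2.114936 + 0.28·(-0.576425) = 1.953537
x=0.560000, p=1.953537:
  k1 = f(0.560000, 1.953537) = -0.426047
  k2 = f(0.700000, 1.893891) = -0.283789
  p ← 1.953537 + 0.28·(-0.283789) = 1.874077
p(0.84) ≈ 1.8741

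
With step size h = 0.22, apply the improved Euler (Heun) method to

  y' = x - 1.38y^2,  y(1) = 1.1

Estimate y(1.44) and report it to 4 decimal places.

Heun: k1 = f(x_n, y_n); k2 = f(x_n + h, y_n + h·k1); y_{n+1} = y_n + (h/2)·(k1 + k2).
x=1.000000, y=1.100000:
  k1 = f(1.000000, 1.100000) = -0.669800
  k2 = f(1.220000, 0.952644) = -0.032392
  y ← 1.100000 + (0.22/2)·(-0.669800 + (-0.032392)) = 1.022759
x=1.220000, y=1.022759:
  k1 = f(1.220000, 1.022759) = -0.223529
  k2 = f(1.440000, 0.973582) = 0.131949
  y ← 1.022759 + (0.22/2)·(-0.223529 + 0.131949) = 1.012685
y(1.44) ≈ 1.0127

1.0127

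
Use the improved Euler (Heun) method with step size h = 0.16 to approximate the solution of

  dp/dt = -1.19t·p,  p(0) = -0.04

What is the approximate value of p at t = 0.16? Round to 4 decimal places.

Heun: k1 = f(t_n, p_n); k2 = f(t_n + h, p_n + h·k1); p_{n+1} = p_n + (h/2)·(k1 + k2).
t=0.000000, p=-0.040000:
  k1 = f(0.000000, -0.040000) = 0.000000
  k2 = f(0.160000, -0.040000) = 0.007616
  p ← -0.040000 + (0.16/2)·(0.000000 + 0.007616) = -0.039391
p(0.16) ≈ -0.0394

-0.0394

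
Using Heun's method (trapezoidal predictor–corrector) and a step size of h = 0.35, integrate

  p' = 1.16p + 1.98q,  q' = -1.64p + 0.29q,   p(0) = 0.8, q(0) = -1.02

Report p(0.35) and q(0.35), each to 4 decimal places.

Heun on (p,q): k1 = f(t_n, state_n); k2 = f(t_n + h, state_n + h·k1); state_{n+1} = state_n + (h/2)·(k1 + k2).
0.000000: (0.800000, -1.020000)
  k1 = (-1.091600, -1.607800)
  predictor → (0.417940, -1.582730)
  k2 = (-2.648995, -1.144413)
  → (0.145396, -1.501637)
(p(0.35), q(0.35)) ≈ (0.1454, -1.5016)

0.1454, -1.5016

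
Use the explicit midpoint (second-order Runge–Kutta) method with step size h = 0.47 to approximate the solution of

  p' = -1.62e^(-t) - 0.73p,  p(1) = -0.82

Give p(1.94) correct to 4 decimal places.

Midpoint: k1 = f(t_n, p_n); k2 = f(t_n + h/2, p_n + (h/2)·k1); p_{n+1} = p_n + h·k2.
t=1.000000, p=-0.820000:
  k1 = f(1.000000, -0.820000) = 0.002635
  k2 = f(1.235000, -0.819381) = 0.126996
  p ← -0.820000 + 0.47·0.126996 = -0.760312
t=1.470000, p=-0.760312:
  k1 = f(1.470000, -0.760312) = 0.182549
  k2 = f(1.705000, -0.717413) = 0.229240
  p ← -0.760312 + 0.47·0.229240 = -0.652569
p(1.94) ≈ -0.6526

-0.6526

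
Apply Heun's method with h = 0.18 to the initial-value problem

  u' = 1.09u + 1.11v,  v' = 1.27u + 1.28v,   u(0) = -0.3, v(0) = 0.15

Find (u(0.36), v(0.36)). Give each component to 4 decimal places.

-0.3886, 0.0462

Heun on (u,v): k1 = f(x_n, state_n); k2 = f(x_n + h, state_n + h·k1); state_{n+1} = state_n + (h/2)·(k1 + k2).
0.000000: (-0.300000, 0.150000)
  k1 = (-0.160500, -0.189000)
  predictor → (-0.328890, 0.115980)
  k2 = (-0.229752, -0.269236)
  → (-0.335123, 0.108759)
0.180000: (-0.335123, 0.108759)
  k1 = (-0.244562, -0.286395)
  predictor → (-0.379144, 0.057208)
  k2 = (-0.349766, -0.408287)
  → (-0.388612, 0.046237)
(u(0.36), v(0.36)) ≈ (-0.3886, 0.0462)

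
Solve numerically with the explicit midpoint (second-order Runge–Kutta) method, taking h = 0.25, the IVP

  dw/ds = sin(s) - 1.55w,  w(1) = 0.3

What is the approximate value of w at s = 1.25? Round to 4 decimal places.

Midpoint: k1 = f(s_n, w_n); k2 = f(s_n + h/2, w_n + (h/2)·k1); w_{n+1} = w_n + h·k2.
s=1.000000, w=0.300000:
  k1 = f(1.000000, 0.300000) = 0.376471
  k2 = f(1.125000, 0.347059) = 0.364326
  w ← 0.300000 + 0.25·0.364326 = 0.391082
w(1.25) ≈ 0.3911

0.3911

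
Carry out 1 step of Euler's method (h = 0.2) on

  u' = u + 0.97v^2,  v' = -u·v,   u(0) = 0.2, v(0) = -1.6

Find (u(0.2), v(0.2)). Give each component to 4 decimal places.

Euler on (u,v): u_{n+1} = u_n + h·u', v_{n+1} = v_n + h·v'.
0.000000: (0.200000, -1.600000); f=(2.683200, 0.320000) → (0.736640, -1.536000)
(u(0.2), v(0.2)) ≈ (0.7366, -1.5360)

0.7366, -1.5360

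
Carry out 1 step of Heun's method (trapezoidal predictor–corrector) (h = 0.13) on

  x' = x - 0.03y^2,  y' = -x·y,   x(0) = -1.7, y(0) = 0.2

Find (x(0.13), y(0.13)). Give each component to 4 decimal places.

Heun on (x,y): k1 = f(t_n, state_n); k2 = f(t_n + h, state_n + h·k1); state_{n+1} = state_n + (h/2)·(k1 + k2).
0.000000: (-1.700000, 0.200000)
  k1 = (-1.701200, 0.340000)
  predictor → (-1.921156, 0.244200)
  k2 = (-1.922945, 0.469146)
  → (-1.935569, 0.252595)
(x(0.13), y(0.13)) ≈ (-1.9356, 0.2526)

-1.9356, 0.2526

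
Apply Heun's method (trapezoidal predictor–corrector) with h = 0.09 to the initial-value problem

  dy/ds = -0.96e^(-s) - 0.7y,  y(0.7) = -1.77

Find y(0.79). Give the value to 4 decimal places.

-1.7017

Heun: k1 = f(s_n, y_n); k2 = f(s_n + h, y_n + h·k1); y_{n+1} = y_n + (h/2)·(k1 + k2).
s=0.700000, y=-1.770000:
  k1 = f(0.700000, -1.770000) = 0.762278
  k2 = f(0.790000, -1.701395) = 0.755285
  y ← -1.770000 + (0.09/2)·(0.762278 + 0.755285) = -1.701710
y(0.79) ≈ -1.7017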